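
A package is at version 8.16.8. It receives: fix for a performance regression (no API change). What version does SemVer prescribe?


Current: 8.16.8
Change category: 'fix for a performance regression (no API change)' → patch bump
SemVer rule: patch bump → increment PATCH (MAJOR and MINOR unchanged)
New: 8.16.9

8.16.9


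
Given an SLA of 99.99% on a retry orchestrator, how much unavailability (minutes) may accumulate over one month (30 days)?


Formula: allowed downtime = period * (100 - SLA) / 100
Period (month (30 days)) = 43200 minutes
Unavailability fraction = (100 - 99.99) / 100
Allowed downtime = 43200 * (100 - 99.99) / 100
Allowed downtime = 4.32 minutes

4.32 minutes


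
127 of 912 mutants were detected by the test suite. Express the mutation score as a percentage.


Mutation score = killed / total * 100
Mutation score = 127 / 912 * 100
Mutation score = 13.93%

13.93%


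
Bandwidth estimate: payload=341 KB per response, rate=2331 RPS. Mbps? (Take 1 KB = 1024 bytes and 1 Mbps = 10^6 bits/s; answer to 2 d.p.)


Formula: Mbps = payload_bytes * RPS * 8 / 1e6
Payload per request = 341 KB = 341 * 1024 = 349184 bytes
Total bytes/sec = 349184 * 2331 = 813947904
Total bits/sec = 813947904 * 8 = 6511583232
Mbps = 6511583232 / 1e6 = 6511.58

6511.58 Mbps


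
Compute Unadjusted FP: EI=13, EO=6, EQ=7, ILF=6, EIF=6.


UFP = EI*4 + EO*5 + EQ*4 + ILF*10 + EIF*7
UFP = 13*4 + 6*5 + 7*4 + 6*10 + 6*7
UFP = 52 + 30 + 28 + 60 + 42
UFP = 212

212


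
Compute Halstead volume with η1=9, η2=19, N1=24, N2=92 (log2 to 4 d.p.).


Formula: V = N * log2(η), where N = N1 + N2 and η = η1 + η2
η = 9 + 19 = 28
N = 24 + 92 = 116
log2(28) ≈ 4.8074
V = 116 * 4.8074 = 557.66

557.66


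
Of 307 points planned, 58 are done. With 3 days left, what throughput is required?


Formula: Required rate = Remaining points / Days left
Remaining = 307 - 58 = 249 points
Required rate = 249 / 3 = 83.0 points/day

83.0 points/day


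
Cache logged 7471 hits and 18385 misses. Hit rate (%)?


Formula: hit rate = hits / (hits + misses) * 100
hit rate = 7471 / (7471 + 18385) * 100
hit rate = 7471 / 25856 * 100
hit rate = 28.89%

28.89%


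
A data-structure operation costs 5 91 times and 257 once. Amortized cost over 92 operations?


Formula: Amortized cost = Total cost / Operations
Total cost = (91 * 5) + (1 * 257)
Total cost = 455 + 257 = 712
Amortized = 712 / 92 = 7.7391

7.7391


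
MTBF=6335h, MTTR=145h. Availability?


Availability = MTBF / (MTBF + MTTR)
Availability = 6335 / (6335 + 145)
Availability = 6335 / 6480
Availability = 97.7623%

97.7623%


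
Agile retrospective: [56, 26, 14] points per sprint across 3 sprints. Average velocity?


Formula: Avg velocity = Total points / Number of sprints
Points: [56, 26, 14]
Sum = 56 + 26 + 14 = 96
Avg velocity = 96 / 3 = 32.0 points/sprint

32.0 points/sprint


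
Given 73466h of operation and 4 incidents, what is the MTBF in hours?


Formula: MTBF = Total operating time / Number of failures
MTBF = 73466 / 4
MTBF = 18366.5 hours

18366.5 hours


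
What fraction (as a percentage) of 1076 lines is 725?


Coverage = covered / total * 100
Coverage = 725 / 1076 * 100
Coverage = 67.38%

67.38%


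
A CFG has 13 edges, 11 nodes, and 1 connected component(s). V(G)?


Formula: V(G) = E - N + 2P
V(G) = 13 - 11 + 2*1
V(G) = 2 + 2
V(G) = 4

4


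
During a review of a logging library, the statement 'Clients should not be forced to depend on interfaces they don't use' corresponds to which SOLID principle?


This describes the Interface Segregation Principle (ISP)

Interface Segregation Principle (ISP)


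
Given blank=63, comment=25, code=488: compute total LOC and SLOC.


Total LOC = blank + comment + code
Total LOC = 63 + 25 + 488 = 576
SLOC (source only) = code = 488

Total LOC: 576, SLOC: 488


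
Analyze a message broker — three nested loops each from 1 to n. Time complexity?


Reasoning: three levels of nesting over n
Complexity: O(n^3)

O(n^3)


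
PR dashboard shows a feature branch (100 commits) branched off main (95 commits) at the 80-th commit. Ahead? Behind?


Common ancestor: commit #80
feature commits after divergence: 100 - 80 = 20
main commits after divergence: 95 - 80 = 15
feature is 20 commits ahead of main
main is 15 commits ahead of feature

feature ahead: 20, main ahead: 15


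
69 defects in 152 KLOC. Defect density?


Defect density = defects / KLOC
Defect density = 69 / 152
Defect density = 0.454 defects/KLOC

0.454 defects/KLOC


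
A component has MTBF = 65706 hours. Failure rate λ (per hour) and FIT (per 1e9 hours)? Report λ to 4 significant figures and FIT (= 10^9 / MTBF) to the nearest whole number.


Formula: λ = 1 / MTBF; FIT = λ × 1e9 = 1e9 / MTBF
λ = 1 / 65706 ≈ 1.522e-05 failures/hour
FIT = 1e9 / 65706 ≈ 15219 failures per 1e9 hours (nearest whole number)

λ = 1.522e-05 /h, FIT = 15219


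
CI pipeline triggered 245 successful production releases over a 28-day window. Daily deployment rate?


Formula: deployments per day = releases / days
= 245 / 28
= 8.75 deploys/day
(equivalently, 61.25 deploys/week)

8.75 deploys/day


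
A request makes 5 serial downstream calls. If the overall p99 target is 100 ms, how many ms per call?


Formula: per_stage = total_budget / stages
per_stage = 100 / 5
per_stage = 20.0 ms

20.0 ms


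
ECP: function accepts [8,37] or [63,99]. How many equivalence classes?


Valid ranges: [8,37] and [63,99]
Class 1: x < 8 — invalid
Class 2: 8 ≤ x ≤ 37 — valid
Class 3: 37 < x < 63 — invalid (gap between ranges)
Class 4: 63 ≤ x ≤ 99 — valid
Class 5: x > 99 — invalid
Total equivalence classes: 5

5 equivalence classes


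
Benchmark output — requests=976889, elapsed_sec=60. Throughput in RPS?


Formula: throughput = requests / seconds
throughput = 976889 / 60
throughput = 16281.48 requests/second

16281.48 requests/second


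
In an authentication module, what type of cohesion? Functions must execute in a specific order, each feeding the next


Reasoning: Output of one is input to next
Type: Sequential cohesion

Sequential cohesion


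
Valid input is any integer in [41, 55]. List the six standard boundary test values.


Range: [41, 55]
Boundaries: just below min, min, min+1, max-1, max, just above max
Values: [40, 41, 42, 54, 55, 56]

[40, 41, 42, 54, 55, 56]


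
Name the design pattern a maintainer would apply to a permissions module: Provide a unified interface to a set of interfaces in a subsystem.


This matches the Facade pattern

Facade


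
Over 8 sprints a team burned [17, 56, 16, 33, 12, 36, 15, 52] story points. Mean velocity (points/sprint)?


Formula: Avg velocity = Total points / Number of sprints
Points: [17, 56, 16, 33, 12, 36, 15, 52]
Sum = 17 + 56 + 16 + 33 + 12 + 36 + 15 + 52 = 237
Avg velocity = 237 / 8 = 29.63 points/sprint

29.63 points/sprint


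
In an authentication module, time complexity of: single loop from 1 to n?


Reasoning: one pass through n items
Complexity: O(n)

O(n)


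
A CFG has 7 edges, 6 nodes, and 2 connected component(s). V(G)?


Formula: V(G) = E - N + 2P
V(G) = 7 - 6 + 2*2
V(G) = 1 + 4
V(G) = 5

5


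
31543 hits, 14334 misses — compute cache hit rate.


Formula: hit rate = hits / (hits + misses) * 100
hit rate = 31543 / (31543 + 14334) * 100
hit rate = 31543 / 45877 * 100
hit rate = 68.76%

68.76%


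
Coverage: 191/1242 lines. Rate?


Coverage = covered / total * 100
Coverage = 191 / 1242 * 100
Coverage = 15.38%

15.38%


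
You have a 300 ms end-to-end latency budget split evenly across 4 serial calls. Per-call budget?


Formula: per_stage = total_budget / stages
per_stage = 300 / 4
per_stage = 75.0 ms

75.0 ms


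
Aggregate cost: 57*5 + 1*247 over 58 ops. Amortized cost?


Formula: Amortized cost = Total cost / Operations
Total cost = (57 * 5) + (1 * 247)
Total cost = 285 + 247 = 532
Amortized = 532 / 58 = 9.1724

9.1724


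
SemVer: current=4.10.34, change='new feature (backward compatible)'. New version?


Current: 4.10.34
Change category: 'new feature (backward compatible)' → minor bump
SemVer rule: minor bump → increment MINOR, reset PATCH to 0 (MAJOR unchanged)
New: 4.11.0

4.11.0


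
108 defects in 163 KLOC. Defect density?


Defect density = defects / KLOC
Defect density = 108 / 163
Defect density = 0.663 defects/KLOC

0.663 defects/KLOC


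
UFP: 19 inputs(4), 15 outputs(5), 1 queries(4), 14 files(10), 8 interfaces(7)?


UFP = EI*4 + EO*5 + EQ*4 + ILF*10 + EIF*7
UFP = 19*4 + 15*5 + 1*4 + 14*10 + 8*7
UFP = 76 + 75 + 4 + 140 + 56
UFP = 351

351


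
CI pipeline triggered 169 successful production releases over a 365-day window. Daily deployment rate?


Formula: deployments per day = releases / days
= 169 / 365
= 0.463 deploys/day
(equivalently, 3.24 deploys/week)

0.463 deploys/day


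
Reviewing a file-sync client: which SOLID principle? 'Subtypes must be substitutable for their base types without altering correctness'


This describes the Liskov Substitution Principle (LSP)

Liskov Substitution Principle (LSP)


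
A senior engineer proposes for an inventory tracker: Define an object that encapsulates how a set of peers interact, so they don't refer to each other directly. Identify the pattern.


This matches the Mediator pattern

Mediator


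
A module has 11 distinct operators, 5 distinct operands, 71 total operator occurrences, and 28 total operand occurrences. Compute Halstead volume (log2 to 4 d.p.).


Formula: V = N * log2(η), where N = N1 + N2 and η = η1 + η2
η = 11 + 5 = 16
N = 71 + 28 = 99
log2(16) ≈ 4.0000
V = 99 * 4.0000 = 396.00

396.00


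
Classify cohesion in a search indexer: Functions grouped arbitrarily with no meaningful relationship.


Reasoning: Worst: random grouping
Type: Coincidental cohesion

Coincidental cohesion


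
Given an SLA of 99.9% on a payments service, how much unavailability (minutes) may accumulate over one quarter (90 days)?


Formula: allowed downtime = period * (100 - SLA) / 100
Period (quarter (90 days)) = 129600 minutes
Unavailability fraction = (100 - 99.9) / 100
Allowed downtime = 129600 * (100 - 99.9) / 100
Allowed downtime = 129.6 minutes

129.6 minutes


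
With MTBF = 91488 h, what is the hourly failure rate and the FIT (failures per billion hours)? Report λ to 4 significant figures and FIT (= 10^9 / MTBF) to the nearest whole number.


Formula: λ = 1 / MTBF; FIT = λ × 1e9 = 1e9 / MTBF
λ = 1 / 91488 ≈ 1.093e-05 failures/hour
FIT = 1e9 / 91488 ≈ 10930 failures per 1e9 hours (nearest whole number)

λ = 1.093e-05 /h, FIT = 10930


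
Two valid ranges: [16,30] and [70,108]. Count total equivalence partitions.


Valid ranges: [16,30] and [70,108]
Class 1: x < 16 — invalid
Class 2: 16 ≤ x ≤ 30 — valid
Class 3: 30 < x < 70 — invalid (gap between ranges)
Class 4: 70 ≤ x ≤ 108 — valid
Class 5: x > 108 — invalid
Total equivalence classes: 5

5 equivalence classes


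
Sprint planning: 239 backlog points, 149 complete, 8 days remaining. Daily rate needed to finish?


Formula: Required rate = Remaining points / Days left
Remaining = 239 - 149 = 90 points
Required rate = 90 / 8 = 11.25 points/day

11.25 points/day


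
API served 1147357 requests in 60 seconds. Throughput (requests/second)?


Formula: throughput = requests / seconds
throughput = 1147357 / 60
throughput = 19122.62 requests/second

19122.62 requests/second


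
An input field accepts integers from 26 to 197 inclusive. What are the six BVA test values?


Range: [26, 197]
Boundaries: just below min, min, min+1, max-1, max, just above max
Values: [25, 26, 27, 196, 197, 198]

[25, 26, 27, 196, 197, 198]


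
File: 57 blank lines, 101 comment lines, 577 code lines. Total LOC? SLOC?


Total LOC = blank + comment + code
Total LOC = 57 + 101 + 577 = 735
SLOC (source only) = code = 577

Total LOC: 735, SLOC: 577


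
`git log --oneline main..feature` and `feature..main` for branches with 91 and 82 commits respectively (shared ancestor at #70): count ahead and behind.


Common ancestor: commit #70
feature commits after divergence: 91 - 70 = 21
main commits after divergence: 82 - 70 = 12
feature is 21 commits ahead of main
main is 12 commits ahead of feature

feature ahead: 21, main ahead: 12


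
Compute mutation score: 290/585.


Mutation score = killed / total * 100
Mutation score = 290 / 585 * 100
Mutation score = 49.57%

49.57%


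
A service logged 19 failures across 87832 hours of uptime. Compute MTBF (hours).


Formula: MTBF = Total operating time / Number of failures
MTBF = 87832 / 19
MTBF = 4622.74 hours

4622.74 hours


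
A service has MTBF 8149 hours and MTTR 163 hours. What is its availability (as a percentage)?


Availability = MTBF / (MTBF + MTTR)
Availability = 8149 / (8149 + 163)
Availability = 8149 / 8312
Availability = 98.039%

98.039%


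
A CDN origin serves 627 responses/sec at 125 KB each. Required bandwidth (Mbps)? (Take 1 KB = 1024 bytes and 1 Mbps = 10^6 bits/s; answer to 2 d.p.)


Formula: Mbps = payload_bytes * RPS * 8 / 1e6
Payload per request = 125 KB = 125 * 1024 = 128000 bytes
Total bytes/sec = 128000 * 627 = 80256000
Total bits/sec = 80256000 * 8 = 642048000
Mbps = 642048000 / 1e6 = 642.05

642.05 Mbps


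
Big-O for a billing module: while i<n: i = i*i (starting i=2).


Reasoning: squaring drives double-exponential growth; iterations ~ log log n
Complexity: O(log log n)

O(log log n)


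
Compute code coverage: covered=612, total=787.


Coverage = covered / total * 100
Coverage = 612 / 787 * 100
Coverage = 77.76%

77.76%


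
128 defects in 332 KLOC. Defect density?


Defect density = defects / KLOC
Defect density = 128 / 332
Defect density = 0.386 defects/KLOC

0.386 defects/KLOC


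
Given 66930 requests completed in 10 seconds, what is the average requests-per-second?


Formula: throughput = requests / seconds
throughput = 66930 / 10
throughput = 6693.0 requests/second

6693.0 requests/second


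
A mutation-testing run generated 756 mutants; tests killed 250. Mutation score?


Mutation score = killed / total * 100
Mutation score = 250 / 756 * 100
Mutation score = 33.07%

33.07%


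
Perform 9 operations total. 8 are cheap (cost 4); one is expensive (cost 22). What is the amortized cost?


Formula: Amortized cost = Total cost / Operations
Total cost = (8 * 4) + (1 * 22)
Total cost = 32 + 22 = 54
Amortized = 54 / 9 = 6.0

6.0


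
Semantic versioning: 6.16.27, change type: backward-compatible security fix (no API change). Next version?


Current: 6.16.27
Change category: 'backward-compatible security fix (no API change)' → patch bump
SemVer rule: patch bump → increment PATCH (MAJOR and MINOR unchanged)
New: 6.16.28

6.16.28


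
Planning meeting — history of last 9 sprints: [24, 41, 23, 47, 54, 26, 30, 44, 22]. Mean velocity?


Formula: Avg velocity = Total points / Number of sprints
Points: [24, 41, 23, 47, 54, 26, 30, 44, 22]
Sum = 24 + 41 + 23 + 47 + 54 + 26 + 30 + 44 + 22 = 311
Avg velocity = 311 / 9 = 34.56 points/sprint

34.56 points/sprint


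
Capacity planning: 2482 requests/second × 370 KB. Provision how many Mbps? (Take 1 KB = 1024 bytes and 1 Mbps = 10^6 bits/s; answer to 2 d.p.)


Formula: Mbps = payload_bytes * RPS * 8 / 1e6
Payload per request = 370 KB = 370 * 1024 = 378880 bytes
Total bytes/sec = 378880 * 2482 = 940380160
Total bits/sec = 940380160 * 8 = 7523041280
Mbps = 7523041280 / 1e6 = 7523.04

7523.04 Mbps


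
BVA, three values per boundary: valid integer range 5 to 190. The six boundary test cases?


Range: [5, 190]
Boundaries: just below min, min, min+1, max-1, max, just above max
Values: [4, 5, 6, 189, 190, 191]

[4, 5, 6, 189, 190, 191]


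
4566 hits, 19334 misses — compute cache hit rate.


Formula: hit rate = hits / (hits + misses) * 100
hit rate = 4566 / (4566 + 19334) * 100
hit rate = 4566 / 23900 * 100
hit rate = 19.1%

19.1%


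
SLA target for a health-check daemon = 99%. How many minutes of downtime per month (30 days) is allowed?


Formula: allowed downtime = period * (100 - SLA) / 100
Period (month (30 days)) = 43200 minutes
Unavailability fraction = (100 - 99.0) / 100
Allowed downtime = 43200 * (100 - 99.0) / 100
Allowed downtime = 432.0 minutes

432.0 minutes


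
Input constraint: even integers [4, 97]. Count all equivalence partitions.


Constraint: even integers in [4, 97]
Class 1: x < 4 — out-of-range invalid
Class 2: x in [4,97] but odd — wrong type invalid
Class 3: x in [4,97] and even — valid
Class 4: x > 97 — out-of-range invalid
Total equivalence classes: 4

4 equivalence classes


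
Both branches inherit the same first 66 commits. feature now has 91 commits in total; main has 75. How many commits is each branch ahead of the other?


Common ancestor: commit #66
feature commits after divergence: 91 - 66 = 25
main commits after divergence: 75 - 66 = 9
feature is 25 commits ahead of main
main is 9 commits ahead of feature

feature ahead: 25, main ahead: 9


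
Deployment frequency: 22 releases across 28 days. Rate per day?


Formula: deployments per day = releases / days
= 22 / 28
= 0.786 deploys/day
(equivalently, 5.5 deploys/week)

0.786 deploys/day


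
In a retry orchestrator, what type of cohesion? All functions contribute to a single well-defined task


Reasoning: Best: single purpose
Type: Functional cohesion

Functional cohesion


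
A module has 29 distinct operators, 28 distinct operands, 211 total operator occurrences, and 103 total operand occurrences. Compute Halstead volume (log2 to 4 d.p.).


Formula: V = N * log2(η), where N = N1 + N2 and η = η1 + η2
η = 29 + 28 = 57
N = 211 + 103 = 314
log2(57) ≈ 5.8329
V = 314 * 5.8329 = 1831.53

1831.53


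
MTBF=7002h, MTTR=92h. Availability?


Availability = MTBF / (MTBF + MTTR)
Availability = 7002 / (7002 + 92)
Availability = 7002 / 7094
Availability = 98.7031%

98.7031%


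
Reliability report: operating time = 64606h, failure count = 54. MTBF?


Formula: MTBF = Total operating time / Number of failures
MTBF = 64606 / 54
MTBF = 1196.41 hours

1196.41 hours


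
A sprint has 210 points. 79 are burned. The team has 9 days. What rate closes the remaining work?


Formula: Required rate = Remaining points / Days left
Remaining = 210 - 79 = 131 points
Required rate = 131 / 9 = 14.56 points/day

14.56 points/day


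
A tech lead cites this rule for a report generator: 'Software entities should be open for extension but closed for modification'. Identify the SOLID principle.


This describes the Open/Closed Principle (OCP)

Open/Closed Principle (OCP)


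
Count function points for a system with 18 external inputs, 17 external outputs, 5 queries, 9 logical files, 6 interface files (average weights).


UFP = EI*4 + EO*5 + EQ*4 + ILF*10 + EIF*7
UFP = 18*4 + 17*5 + 5*4 + 9*10 + 6*7
UFP = 72 + 85 + 20 + 90 + 42
UFP = 309

309


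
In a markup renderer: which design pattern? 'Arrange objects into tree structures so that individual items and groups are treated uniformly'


This matches the Composite pattern

Composite


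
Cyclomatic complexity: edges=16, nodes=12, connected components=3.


Formula: V(G) = E - N + 2P
V(G) = 16 - 12 + 2*3
V(G) = 4 + 6
V(G) = 10

10


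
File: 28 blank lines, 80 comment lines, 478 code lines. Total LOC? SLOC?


Total LOC = blank + comment + code
Total LOC = 28 + 80 + 478 = 586
SLOC (source only) = code = 478

Total LOC: 586, SLOC: 478


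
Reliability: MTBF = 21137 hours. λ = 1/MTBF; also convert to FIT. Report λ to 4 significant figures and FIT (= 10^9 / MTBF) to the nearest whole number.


Formula: λ = 1 / MTBF; FIT = λ × 1e9 = 1e9 / MTBF
λ = 1 / 21137 ≈ 4.731e-05 failures/hour
FIT = 1e9 / 21137 ≈ 47310 failures per 1e9 hours (nearest whole number)

λ = 4.731e-05 /h, FIT = 47310


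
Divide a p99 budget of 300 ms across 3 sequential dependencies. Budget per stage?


Formula: per_stage = total_budget / stages
per_stage = 300 / 3
per_stage = 100.0 ms

100.0 ms


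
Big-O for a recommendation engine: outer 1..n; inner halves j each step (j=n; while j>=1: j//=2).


Reasoning: n times log n
Complexity: O(n log n)

O(n log n)


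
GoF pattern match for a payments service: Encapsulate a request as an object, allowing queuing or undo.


This matches the Command pattern

Command


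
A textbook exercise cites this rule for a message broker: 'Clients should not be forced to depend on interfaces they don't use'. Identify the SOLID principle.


This describes the Interface Segregation Principle (ISP)

Interface Segregation Principle (ISP)


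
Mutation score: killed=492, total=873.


Mutation score = killed / total * 100
Mutation score = 492 / 873 * 100
Mutation score = 56.36%

56.36%


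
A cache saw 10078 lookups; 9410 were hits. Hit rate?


Formula: hit rate = hits / (hits + misses) * 100
hit rate = 9410 / (9410 + 668) * 100
hit rate = 9410 / 10078 * 100
hit rate = 93.37%

93.37%


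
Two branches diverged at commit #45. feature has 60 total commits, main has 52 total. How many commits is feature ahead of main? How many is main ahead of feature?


Common ancestor: commit #45
feature commits after divergence: 60 - 45 = 15
main commits after divergence: 52 - 45 = 7
feature is 15 commits ahead of main
main is 7 commits ahead of feature

feature ahead: 15, main ahead: 7


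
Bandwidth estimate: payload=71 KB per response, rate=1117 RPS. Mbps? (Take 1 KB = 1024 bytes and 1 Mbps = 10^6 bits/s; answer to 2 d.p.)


Formula: Mbps = payload_bytes * RPS * 8 / 1e6
Payload per request = 71 KB = 71 * 1024 = 72704 bytes
Total bytes/sec = 72704 * 1117 = 81210368
Total bits/sec = 81210368 * 8 = 649682944
Mbps = 649682944 / 1e6 = 649.68

649.68 Mbps


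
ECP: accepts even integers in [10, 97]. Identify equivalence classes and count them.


Constraint: even integers in [10, 97]
Class 1: x < 10 — out-of-range invalid
Class 2: x in [10,97] but odd — wrong type invalid
Class 3: x in [10,97] and even — valid
Class 4: x > 97 — out-of-range invalid
Total equivalence classes: 4

4 equivalence classes


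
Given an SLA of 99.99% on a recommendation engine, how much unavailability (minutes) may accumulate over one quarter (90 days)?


Formula: allowed downtime = period * (100 - SLA) / 100
Period (quarter (90 days)) = 129600 minutes
Unavailability fraction = (100 - 99.99) / 100
Allowed downtime = 129600 * (100 - 99.99) / 100
Allowed downtime = 12.96 minutes

12.96 minutes


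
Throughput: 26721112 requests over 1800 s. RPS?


Formula: throughput = requests / seconds
throughput = 26721112 / 1800
throughput = 14845.06 requests/second

14845.06 requests/second


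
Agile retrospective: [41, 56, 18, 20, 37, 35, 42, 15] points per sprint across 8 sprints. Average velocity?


Formula: Avg velocity = Total points / Number of sprints
Points: [41, 56, 18, 20, 37, 35, 42, 15]
Sum = 41 + 56 + 18 + 20 + 37 + 35 + 42 + 15 = 264
Avg velocity = 264 / 8 = 33.0 points/sprint

33.0 points/sprint


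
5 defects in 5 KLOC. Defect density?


Defect density = defects / KLOC
Defect density = 5 / 5
Defect density = 1.0 defects/KLOC

1.0 defects/KLOC


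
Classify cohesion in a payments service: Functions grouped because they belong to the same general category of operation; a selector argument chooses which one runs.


Reasoning: Grouped by category of activity, not by data or sequence
Type: Logical cohesion

Logical cohesion


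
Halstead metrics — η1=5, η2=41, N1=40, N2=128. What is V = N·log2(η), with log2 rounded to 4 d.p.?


Formula: V = N * log2(η), where N = N1 + N2 and η = η1 + η2
η = 5 + 41 = 46
N = 40 + 128 = 168
log2(46) ≈ 5.5236
V = 168 * 5.5236 = 927.96

927.96


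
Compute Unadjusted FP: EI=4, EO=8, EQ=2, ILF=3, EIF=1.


UFP = EI*4 + EO*5 + EQ*4 + ILF*10 + EIF*7
UFP = 4*4 + 8*5 + 2*4 + 3*10 + 1*7
UFP = 16 + 40 + 8 + 30 + 7
UFP = 101

101


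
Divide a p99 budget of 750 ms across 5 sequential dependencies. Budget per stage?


Formula: per_stage = total_budget / stages
per_stage = 750 / 5
per_stage = 150.0 ms

150.0 ms


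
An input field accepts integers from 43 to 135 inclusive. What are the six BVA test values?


Range: [43, 135]
Boundaries: just below min, min, min+1, max-1, max, just above max
Values: [42, 43, 44, 134, 135, 136]

[42, 43, 44, 134, 135, 136]


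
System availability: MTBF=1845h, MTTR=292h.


Availability = MTBF / (MTBF + MTTR)
Availability = 1845 / (1845 + 292)
Availability = 1845 / 2137
Availability = 86.336%

86.336%


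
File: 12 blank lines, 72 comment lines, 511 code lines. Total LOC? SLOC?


Total LOC = blank + comment + code
Total LOC = 12 + 72 + 511 = 595
SLOC (source only) = code = 511

Total LOC: 595, SLOC: 511


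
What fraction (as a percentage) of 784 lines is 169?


Coverage = covered / total * 100
Coverage = 169 / 784 * 100
Coverage = 21.56%

21.56%


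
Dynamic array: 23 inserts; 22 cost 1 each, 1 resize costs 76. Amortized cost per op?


Formula: Amortized cost = Total cost / Operations
Total cost = (22 * 1) + (1 * 76)
Total cost = 22 + 76 = 98
Amortized = 98 / 23 = 4.2609

4.2609


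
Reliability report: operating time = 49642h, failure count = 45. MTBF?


Formula: MTBF = Total operating time / Number of failures
MTBF = 49642 / 45
MTBF = 1103.16 hours

1103.16 hours


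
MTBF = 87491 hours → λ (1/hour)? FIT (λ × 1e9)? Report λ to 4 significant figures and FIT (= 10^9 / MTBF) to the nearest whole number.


Formula: λ = 1 / MTBF; FIT = λ × 1e9 = 1e9 / MTBF
λ = 1 / 87491 ≈ 1.143e-05 failures/hour
FIT = 1e9 / 87491 ≈ 11430 failures per 1e9 hours (nearest whole number)

λ = 1.143e-05 /h, FIT = 11430


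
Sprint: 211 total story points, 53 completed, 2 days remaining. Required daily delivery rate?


Formula: Required rate = Remaining points / Days left
Remaining = 211 - 53 = 158 points
Required rate = 158 / 2 = 79.0 points/day

79.0 points/day


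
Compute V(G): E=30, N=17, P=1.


Formula: V(G) = E - N + 2P
V(G) = 30 - 17 + 2*1
V(G) = 13 + 2
V(G) = 15

15


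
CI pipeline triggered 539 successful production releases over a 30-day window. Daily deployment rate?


Formula: deployments per day = releases / days
= 539 / 30
= 17.967 deploys/day
(equivalently, 125.77 deploys/week)

17.967 deploys/day


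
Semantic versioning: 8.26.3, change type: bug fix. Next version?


Current: 8.26.3
Change category: 'bug fix' → patch bump
SemVer rule: patch bump → increment PATCH (MAJOR and MINOR unchanged)
New: 8.26.4

8.26.4


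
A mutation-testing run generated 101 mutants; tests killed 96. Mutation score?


Mutation score = killed / total * 100
Mutation score = 96 / 101 * 100
Mutation score = 95.05%

95.05%


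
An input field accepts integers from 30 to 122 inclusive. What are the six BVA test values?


Range: [30, 122]
Boundaries: just below min, min, min+1, max-1, max, just above max
Values: [29, 30, 31, 121, 122, 123]

[29, 30, 31, 121, 122, 123]


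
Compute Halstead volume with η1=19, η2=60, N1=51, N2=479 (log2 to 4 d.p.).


Formula: V = N * log2(η), where N = N1 + N2 and η = η1 + η2
η = 19 + 60 = 79
N = 51 + 479 = 530
log2(79) ≈ 6.3038
V = 530 * 6.3038 = 3341.01

3341.01


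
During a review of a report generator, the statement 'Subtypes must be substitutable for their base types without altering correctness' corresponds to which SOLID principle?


This describes the Liskov Substitution Principle (LSP)

Liskov Substitution Principle (LSP)


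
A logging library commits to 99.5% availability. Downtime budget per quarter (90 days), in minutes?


Formula: allowed downtime = period * (100 - SLA) / 100
Period (quarter (90 days)) = 129600 minutes
Unavailability fraction = (100 - 99.5) / 100
Allowed downtime = 129600 * (100 - 99.5) / 100
Allowed downtime = 648.0 minutes

648.0 minutes


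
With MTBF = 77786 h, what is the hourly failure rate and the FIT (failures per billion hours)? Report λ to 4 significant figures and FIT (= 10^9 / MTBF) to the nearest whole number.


Formula: λ = 1 / MTBF; FIT = λ × 1e9 = 1e9 / MTBF
λ = 1 / 77786 ≈ 1.286e-05 failures/hour
FIT = 1e9 / 77786 ≈ 12856 failures per 1e9 hours (nearest whole number)

λ = 1.286e-05 /h, FIT = 12856


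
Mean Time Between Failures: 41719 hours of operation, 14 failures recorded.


Formula: MTBF = Total operating time / Number of failures
MTBF = 41719 / 14
MTBF = 2979.93 hours

2979.93 hours


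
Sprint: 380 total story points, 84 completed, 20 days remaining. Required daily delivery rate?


Formula: Required rate = Remaining points / Days left
Remaining = 380 - 84 = 296 points
Required rate = 296 / 20 = 14.8 points/day

14.8 points/day


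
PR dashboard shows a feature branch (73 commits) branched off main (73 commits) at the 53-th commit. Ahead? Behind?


Common ancestor: commit #53
feature commits after divergence: 73 - 53 = 20
main commits after divergence: 73 - 53 = 20
feature is 20 commits ahead of main
main is 20 commits ahead of feature

feature ahead: 20, main ahead: 20


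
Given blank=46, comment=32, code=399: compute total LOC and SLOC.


Total LOC = blank + comment + code
Total LOC = 46 + 32 + 399 = 477
SLOC (source only) = code = 399

Total LOC: 477, SLOC: 399


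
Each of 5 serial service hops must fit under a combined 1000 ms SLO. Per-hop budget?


Formula: per_stage = total_budget / stages
per_stage = 1000 / 5
per_stage = 200.0 ms

200.0 ms


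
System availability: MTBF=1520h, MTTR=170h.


Availability = MTBF / (MTBF + MTTR)
Availability = 1520 / (1520 + 170)
Availability = 1520 / 1690
Availability = 89.9408%

89.9408%


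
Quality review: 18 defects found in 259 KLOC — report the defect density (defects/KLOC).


Defect density = defects / KLOC
Defect density = 18 / 259
Defect density = 0.069 defects/KLOC

0.069 defects/KLOC


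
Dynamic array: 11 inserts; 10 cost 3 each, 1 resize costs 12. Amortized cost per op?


Formula: Amortized cost = Total cost / Operations
Total cost = (10 * 3) + (1 * 12)
Total cost = 30 + 12 = 42
Amortized = 42 / 11 = 3.8182

3.8182


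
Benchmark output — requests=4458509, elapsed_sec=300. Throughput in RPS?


Formula: throughput = requests / seconds
throughput = 4458509 / 300
throughput = 14861.7 requests/second

14861.7 requests/second


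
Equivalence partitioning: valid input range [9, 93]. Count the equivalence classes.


Valid range: [9, 93]
Class 1: x < 9 — invalid
Class 2: 9 ≤ x ≤ 93 — valid
Class 3: x > 93 — invalid
Total equivalence classes: 3

3 equivalence classes


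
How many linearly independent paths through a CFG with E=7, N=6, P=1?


Formula: V(G) = E - N + 2P
V(G) = 7 - 6 + 2*1
V(G) = 1 + 2
V(G) = 3

3


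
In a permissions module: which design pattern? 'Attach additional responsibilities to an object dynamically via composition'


This matches the Decorator pattern

Decorator


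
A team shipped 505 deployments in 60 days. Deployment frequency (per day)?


Formula: deployments per day = releases / days
= 505 / 60
= 8.417 deploys/day
(equivalently, 58.92 deploys/week)

8.417 deploys/day


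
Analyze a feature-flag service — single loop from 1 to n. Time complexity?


Reasoning: one pass through n items
Complexity: O(n)

O(n)


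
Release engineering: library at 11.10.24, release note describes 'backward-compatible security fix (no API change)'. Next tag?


Current: 11.10.24
Change category: 'backward-compatible security fix (no API change)' → patch bump
SemVer rule: patch bump → increment PATCH (MAJOR and MINOR unchanged)
New: 11.10.25

11.10.25


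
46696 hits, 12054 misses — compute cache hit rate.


Formula: hit rate = hits / (hits + misses) * 100
hit rate = 46696 / (46696 + 12054) * 100
hit rate = 46696 / 58750 * 100
hit rate = 79.48%

79.48%


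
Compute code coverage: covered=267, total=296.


Coverage = covered / total * 100
Coverage = 267 / 296 * 100
Coverage = 90.2%

90.2%


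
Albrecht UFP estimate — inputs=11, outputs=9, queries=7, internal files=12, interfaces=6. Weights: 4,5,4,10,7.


UFP = EI*4 + EO*5 + EQ*4 + ILF*10 + EIF*7
UFP = 11*4 + 9*5 + 7*4 + 12*10 + 6*7
UFP = 44 + 45 + 28 + 120 + 42
UFP = 279

279


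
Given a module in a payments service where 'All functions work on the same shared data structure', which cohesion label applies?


Reasoning: Functions share data
Type: Communicational cohesion

Communicational cohesion


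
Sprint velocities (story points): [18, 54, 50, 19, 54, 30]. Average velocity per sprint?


Formula: Avg velocity = Total points / Number of sprints
Points: [18, 54, 50, 19, 54, 30]
Sum = 18 + 54 + 50 + 19 + 54 + 30 = 225
Avg velocity = 225 / 6 = 37.5 points/sprint

37.5 points/sprint


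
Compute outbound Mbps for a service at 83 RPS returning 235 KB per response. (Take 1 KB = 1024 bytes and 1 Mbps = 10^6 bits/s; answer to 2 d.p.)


Formula: Mbps = payload_bytes * RPS * 8 / 1e6
Payload per request = 235 KB = 235 * 1024 = 240640 bytes
Total bytes/sec = 240640 * 83 = 19973120
Total bits/sec = 19973120 * 8 = 159784960
Mbps = 159784960 / 1e6 = 159.78

159.78 Mbps


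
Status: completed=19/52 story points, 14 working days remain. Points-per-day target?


Formula: Required rate = Remaining points / Days left
Remaining = 52 - 19 = 33 points
Required rate = 33 / 14 = 2.36 points/day

2.36 points/day


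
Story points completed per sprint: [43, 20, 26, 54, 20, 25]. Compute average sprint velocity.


Formula: Avg velocity = Total points / Number of sprints
Points: [43, 20, 26, 54, 20, 25]
Sum = 43 + 20 + 26 + 54 + 20 + 25 = 188
Avg velocity = 188 / 6 = 31.33 points/sprint

31.33 points/sprint


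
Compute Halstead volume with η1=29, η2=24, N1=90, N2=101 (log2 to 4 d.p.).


Formula: V = N * log2(η), where N = N1 + N2 and η = η1 + η2
η = 29 + 24 = 53
N = 90 + 101 = 191
log2(53) ≈ 5.7279
V = 191 * 5.7279 = 1094.03

1094.03


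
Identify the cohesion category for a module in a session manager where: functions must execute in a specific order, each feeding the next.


Reasoning: Output of one is input to next
Type: Sequential cohesion

Sequential cohesion


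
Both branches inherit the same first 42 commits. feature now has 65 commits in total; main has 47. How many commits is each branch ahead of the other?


Common ancestor: commit #42
feature commits after divergence: 65 - 42 = 23
main commits after divergence: 47 - 42 = 5
feature is 23 commits ahead of main
main is 5 commits ahead of feature

feature ahead: 23, main ahead: 5


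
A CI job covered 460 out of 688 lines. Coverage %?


Coverage = covered / total * 100
Coverage = 460 / 688 * 100
Coverage = 66.86%

66.86%


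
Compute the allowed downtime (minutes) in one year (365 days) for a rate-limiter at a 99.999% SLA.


Formula: allowed downtime = period * (100 - SLA) / 100
Period (year (365 days)) = 525600 minutes
Unavailability fraction = (100 - 99.999) / 100
Allowed downtime = 525600 * (100 - 99.999) / 100
Allowed downtime = 5.256 minutes

5.256 minutes


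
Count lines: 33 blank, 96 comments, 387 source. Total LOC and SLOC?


Total LOC = blank + comment + code
Total LOC = 33 + 96 + 387 = 516
SLOC (source only) = code = 387

Total LOC: 516, SLOC: 387


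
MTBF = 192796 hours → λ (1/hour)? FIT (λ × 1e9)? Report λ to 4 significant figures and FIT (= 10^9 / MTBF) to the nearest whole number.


Formula: λ = 1 / MTBF; FIT = λ × 1e9 = 1e9 / MTBF
λ = 1 / 192796 ≈ 5.187e-06 failures/hour
FIT = 1e9 / 192796 ≈ 5187 failures per 1e9 hours (nearest whole number)

λ = 5.187e-06 /h, FIT = 5187


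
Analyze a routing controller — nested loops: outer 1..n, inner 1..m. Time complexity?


Reasoning: product of independent bounds
Complexity: O(n*m)

O(n*m)


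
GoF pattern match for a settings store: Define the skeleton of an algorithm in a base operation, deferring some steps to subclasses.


This matches the Template Method pattern

Template Method


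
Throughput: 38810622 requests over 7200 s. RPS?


Formula: throughput = requests / seconds
throughput = 38810622 / 7200
throughput = 5390.36 requests/second

5390.36 requests/second


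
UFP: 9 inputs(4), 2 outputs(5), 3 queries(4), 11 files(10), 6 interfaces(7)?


UFP = EI*4 + EO*5 + EQ*4 + ILF*10 + EIF*7
UFP = 9*4 + 2*5 + 3*4 + 11*10 + 6*7
UFP = 36 + 10 + 12 + 110 + 42
UFP = 210

210


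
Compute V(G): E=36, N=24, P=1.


Formula: V(G) = E - N + 2P
V(G) = 36 - 24 + 2*1
V(G) = 12 + 2
V(G) = 14

14


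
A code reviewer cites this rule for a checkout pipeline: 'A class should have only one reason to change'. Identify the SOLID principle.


This describes the Single Responsibility Principle (SRP)

Single Responsibility Principle (SRP)


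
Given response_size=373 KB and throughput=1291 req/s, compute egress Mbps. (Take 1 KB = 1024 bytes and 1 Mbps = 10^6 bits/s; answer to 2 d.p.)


Formula: Mbps = payload_bytes * RPS * 8 / 1e6
Payload per request = 373 KB = 373 * 1024 = 381952 bytes
Total bytes/sec = 381952 * 1291 = 493100032
Total bits/sec = 493100032 * 8 = 3944800256
Mbps = 3944800256 / 1e6 = 3944.8

3944.8 Mbps


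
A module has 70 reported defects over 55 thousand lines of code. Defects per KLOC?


Defect density = defects / KLOC
Defect density = 70 / 55
Defect density = 1.273 defects/KLOC

1.273 defects/KLOC


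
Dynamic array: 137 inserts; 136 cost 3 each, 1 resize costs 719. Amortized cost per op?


Formula: Amortized cost = Total cost / Operations
Total cost = (136 * 3) + (1 * 719)
Total cost = 408 + 719 = 1127
Amortized = 1127 / 137 = 8.2263

8.2263


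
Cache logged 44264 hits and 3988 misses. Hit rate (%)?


Formula: hit rate = hits / (hits + misses) * 100
hit rate = 44264 / (44264 + 3988) * 100
hit rate = 44264 / 48252 * 100
hit rate = 91.74%

91.74%


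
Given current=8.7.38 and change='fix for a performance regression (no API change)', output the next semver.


Current: 8.7.38
Change category: 'fix for a performance regression (no API change)' → patch bump
SemVer rule: patch bump → increment PATCH (MAJOR and MINOR unchanged)
New: 8.7.39

8.7.39


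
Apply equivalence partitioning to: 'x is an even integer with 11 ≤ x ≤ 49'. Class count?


Constraint: even integers in [11, 49]
Class 1: x < 11 — out-of-range invalid
Class 2: x in [11,49] but odd — wrong type invalid
Class 3: x in [11,49] and even — valid
Class 4: x > 49 — out-of-range invalid
Total equivalence classes: 4

4 equivalence classes


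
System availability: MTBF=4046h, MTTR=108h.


Availability = MTBF / (MTBF + MTTR)
Availability = 4046 / (4046 + 108)
Availability = 4046 / 4154
Availability = 97.4001%

97.4001%


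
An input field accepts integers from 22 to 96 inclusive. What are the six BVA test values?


Range: [22, 96]
Boundaries: just below min, min, min+1, max-1, max, just above max
Values: [21, 22, 23, 95, 96, 97]

[21, 22, 23, 95, 96, 97]


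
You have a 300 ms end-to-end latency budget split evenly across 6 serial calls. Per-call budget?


Formula: per_stage = total_budget / stages
per_stage = 300 / 6
per_stage = 50.0 ms

50.0 ms


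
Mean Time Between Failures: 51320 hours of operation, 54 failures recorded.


Formula: MTBF = Total operating time / Number of failures
MTBF = 51320 / 54
MTBF = 950.37 hours

950.37 hours


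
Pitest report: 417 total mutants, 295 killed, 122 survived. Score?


Mutation score = killed / total * 100
Mutation score = 295 / 417 * 100
Mutation score = 70.74%

70.74%


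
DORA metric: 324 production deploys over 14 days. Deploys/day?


Formula: deployments per day = releases / days
= 324 / 14
= 23.143 deploys/day
(equivalently, 162.0 deploys/week)

23.143 deploys/day
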